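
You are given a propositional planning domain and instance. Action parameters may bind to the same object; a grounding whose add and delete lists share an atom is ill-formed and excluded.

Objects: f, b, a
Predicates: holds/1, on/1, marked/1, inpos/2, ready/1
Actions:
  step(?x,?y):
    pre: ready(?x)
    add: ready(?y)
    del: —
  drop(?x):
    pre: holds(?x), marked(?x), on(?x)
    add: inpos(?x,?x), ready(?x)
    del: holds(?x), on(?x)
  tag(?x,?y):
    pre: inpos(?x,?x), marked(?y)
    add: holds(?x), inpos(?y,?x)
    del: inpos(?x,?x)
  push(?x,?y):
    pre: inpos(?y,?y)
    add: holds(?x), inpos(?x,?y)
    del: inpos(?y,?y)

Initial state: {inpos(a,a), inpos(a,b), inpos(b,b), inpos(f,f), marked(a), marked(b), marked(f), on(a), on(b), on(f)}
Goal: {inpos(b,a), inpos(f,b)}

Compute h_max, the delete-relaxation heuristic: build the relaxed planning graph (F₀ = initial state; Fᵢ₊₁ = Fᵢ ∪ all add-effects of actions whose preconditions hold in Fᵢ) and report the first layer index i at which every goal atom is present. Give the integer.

F0 = init (10 atoms)
F1 = F0 ∪ {holds(a), holds(b), holds(f), inpos(a,f), inpos(b,a), inpos(b,f), inpos(f,a), inpos(f,b)}  (18 atoms)
goal ⊆ F1  ⇒  h_max = 1

1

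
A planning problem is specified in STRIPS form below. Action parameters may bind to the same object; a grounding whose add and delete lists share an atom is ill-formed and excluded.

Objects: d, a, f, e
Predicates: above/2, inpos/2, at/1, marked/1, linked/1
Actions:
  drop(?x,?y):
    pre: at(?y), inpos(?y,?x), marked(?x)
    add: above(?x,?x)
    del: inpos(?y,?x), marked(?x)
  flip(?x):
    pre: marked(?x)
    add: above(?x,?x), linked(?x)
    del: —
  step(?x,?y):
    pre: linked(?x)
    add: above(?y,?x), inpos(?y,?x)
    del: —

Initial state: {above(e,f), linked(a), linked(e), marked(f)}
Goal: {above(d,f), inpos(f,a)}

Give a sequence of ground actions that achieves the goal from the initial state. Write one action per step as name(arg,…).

flip(f); step(a,f); step(f,d)

1. flip(f)  →  {above(e,f), above(f,f), linked(a), linked(e), linked(f), marked(f)}
2. step(a,f)  →  {above(e,f), above(f,a), above(f,f), inpos(f,a), linked(a), linked(e), linked(f), marked(f)}
3. step(f,d)  →  {above(d,f), above(e,f), above(f,a), above(f,f), inpos(d,f), inpos(f,a), linked(a), linked(e), linked(f), marked(f)}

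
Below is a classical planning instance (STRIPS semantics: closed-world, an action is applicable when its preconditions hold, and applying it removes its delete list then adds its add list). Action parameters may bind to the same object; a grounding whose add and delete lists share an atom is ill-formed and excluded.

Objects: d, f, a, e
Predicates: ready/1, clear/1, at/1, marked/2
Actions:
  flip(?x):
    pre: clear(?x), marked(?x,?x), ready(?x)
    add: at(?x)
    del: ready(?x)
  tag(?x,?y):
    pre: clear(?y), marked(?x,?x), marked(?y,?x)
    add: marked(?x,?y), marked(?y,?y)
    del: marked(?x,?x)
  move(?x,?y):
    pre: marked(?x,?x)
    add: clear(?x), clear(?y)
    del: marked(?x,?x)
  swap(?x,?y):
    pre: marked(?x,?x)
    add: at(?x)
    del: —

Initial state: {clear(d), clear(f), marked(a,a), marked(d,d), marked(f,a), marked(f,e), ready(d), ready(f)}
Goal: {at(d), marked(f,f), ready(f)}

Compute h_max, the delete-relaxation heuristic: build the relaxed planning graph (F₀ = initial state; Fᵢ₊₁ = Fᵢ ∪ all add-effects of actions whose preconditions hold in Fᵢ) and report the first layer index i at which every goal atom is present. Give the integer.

F0 = init (8 atoms)
F1 = F0 ∪ {at(a), at(d), clear(a), clear(e), marked(a,f), marked(f,f)}  (14 atoms)
goal ⊆ F1  ⇒  h_max = 1

1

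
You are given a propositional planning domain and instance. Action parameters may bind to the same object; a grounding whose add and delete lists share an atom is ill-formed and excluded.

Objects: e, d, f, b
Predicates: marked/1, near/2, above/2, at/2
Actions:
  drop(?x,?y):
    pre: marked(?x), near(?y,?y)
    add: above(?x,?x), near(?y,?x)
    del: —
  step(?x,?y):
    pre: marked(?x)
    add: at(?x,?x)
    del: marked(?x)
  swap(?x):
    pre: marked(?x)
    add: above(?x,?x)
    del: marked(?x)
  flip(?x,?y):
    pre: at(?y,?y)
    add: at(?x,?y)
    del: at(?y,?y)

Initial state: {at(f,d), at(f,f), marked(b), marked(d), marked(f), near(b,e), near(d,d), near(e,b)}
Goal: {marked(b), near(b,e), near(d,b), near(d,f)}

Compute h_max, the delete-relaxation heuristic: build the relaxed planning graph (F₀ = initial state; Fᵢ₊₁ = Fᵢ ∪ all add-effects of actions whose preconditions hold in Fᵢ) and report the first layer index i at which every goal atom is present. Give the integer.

1

F0 = init (8 atoms)
F1 = F0 ∪ {above(b,b), above(d,d), above(f,f), at(b,b), at(b,f), at(d,d), at(d,f), at(e,f), near(d,b), near(d,f)}  (18 atoms)
goal ⊆ F1  ⇒  h_max = 1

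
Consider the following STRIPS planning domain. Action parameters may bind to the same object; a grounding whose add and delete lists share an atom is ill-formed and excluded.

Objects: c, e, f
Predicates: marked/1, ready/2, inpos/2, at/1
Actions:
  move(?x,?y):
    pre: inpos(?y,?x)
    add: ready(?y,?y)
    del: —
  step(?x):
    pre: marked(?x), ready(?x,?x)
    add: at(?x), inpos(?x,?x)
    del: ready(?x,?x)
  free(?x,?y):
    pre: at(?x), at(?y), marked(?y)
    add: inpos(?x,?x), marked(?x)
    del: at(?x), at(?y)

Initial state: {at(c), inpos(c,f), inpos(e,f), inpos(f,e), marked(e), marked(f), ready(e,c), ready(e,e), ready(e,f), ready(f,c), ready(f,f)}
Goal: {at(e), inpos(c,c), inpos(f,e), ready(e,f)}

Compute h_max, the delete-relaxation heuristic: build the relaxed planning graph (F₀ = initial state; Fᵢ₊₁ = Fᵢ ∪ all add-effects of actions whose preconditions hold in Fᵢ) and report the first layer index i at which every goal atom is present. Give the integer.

F0 = init (11 atoms)
F1 = F0 ∪ {at(e), at(f), inpos(e,e), inpos(f,f), ready(c,c)}  (16 atoms)
F2 = F1 ∪ {inpos(c,c), marked(c)}  (18 atoms)
goal ⊆ F2  ⇒  h_max = 2

2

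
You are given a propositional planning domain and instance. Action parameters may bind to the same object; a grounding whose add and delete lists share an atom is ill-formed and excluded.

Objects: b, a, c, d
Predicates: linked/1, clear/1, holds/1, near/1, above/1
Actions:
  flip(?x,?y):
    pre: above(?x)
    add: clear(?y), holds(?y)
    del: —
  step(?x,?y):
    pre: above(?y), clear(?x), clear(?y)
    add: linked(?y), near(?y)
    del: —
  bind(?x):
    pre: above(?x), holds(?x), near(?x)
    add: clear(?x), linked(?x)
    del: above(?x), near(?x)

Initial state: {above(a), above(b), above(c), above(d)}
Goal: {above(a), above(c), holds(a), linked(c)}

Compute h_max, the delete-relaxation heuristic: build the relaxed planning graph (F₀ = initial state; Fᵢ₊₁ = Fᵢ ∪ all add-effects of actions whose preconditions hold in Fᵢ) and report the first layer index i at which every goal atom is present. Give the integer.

F0 = init (4 atoms)
F1 = F0 ∪ {clear(a), clear(b), clear(c), clear(d), holds(a), holds(b), holds(c), holds(d)}  (12 atoms)
F2 = F1 ∪ {linked(a), linked(b), linked(c), linked(d), near(a), near(b), near(c), near(d)}  (20 atoms)
goal ⊆ F2  ⇒  h_max = 2

2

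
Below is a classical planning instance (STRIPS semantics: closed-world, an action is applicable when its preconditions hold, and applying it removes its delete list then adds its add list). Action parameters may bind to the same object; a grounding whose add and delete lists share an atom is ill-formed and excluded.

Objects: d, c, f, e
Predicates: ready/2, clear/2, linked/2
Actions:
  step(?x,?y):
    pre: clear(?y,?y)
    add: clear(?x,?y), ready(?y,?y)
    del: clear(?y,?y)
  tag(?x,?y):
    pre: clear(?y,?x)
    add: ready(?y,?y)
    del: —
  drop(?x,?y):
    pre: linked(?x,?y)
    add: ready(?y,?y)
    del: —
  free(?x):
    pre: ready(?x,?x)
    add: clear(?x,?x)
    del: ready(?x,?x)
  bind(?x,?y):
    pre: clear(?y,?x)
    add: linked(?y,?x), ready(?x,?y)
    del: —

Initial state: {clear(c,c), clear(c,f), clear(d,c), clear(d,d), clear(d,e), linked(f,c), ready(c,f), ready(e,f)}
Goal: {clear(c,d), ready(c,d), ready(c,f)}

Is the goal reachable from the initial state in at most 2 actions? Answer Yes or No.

Yes

1. step(c,d)  →  {clear(c,c), clear(c,d), clear(c,f), clear(d,c), clear(d,e), linked(f,c), ready(c,f), ready(d,d), ready(e,f)}
2. bind(c,d)  →  {clear(c,c), clear(c,d), clear(c,f), clear(d,c), clear(d,e), linked(d,c), linked(f,c), ready(c,d), ready(c,f), ready(d,d), ready(e,f)}
optimal plan length = 2; 2 ≤ 2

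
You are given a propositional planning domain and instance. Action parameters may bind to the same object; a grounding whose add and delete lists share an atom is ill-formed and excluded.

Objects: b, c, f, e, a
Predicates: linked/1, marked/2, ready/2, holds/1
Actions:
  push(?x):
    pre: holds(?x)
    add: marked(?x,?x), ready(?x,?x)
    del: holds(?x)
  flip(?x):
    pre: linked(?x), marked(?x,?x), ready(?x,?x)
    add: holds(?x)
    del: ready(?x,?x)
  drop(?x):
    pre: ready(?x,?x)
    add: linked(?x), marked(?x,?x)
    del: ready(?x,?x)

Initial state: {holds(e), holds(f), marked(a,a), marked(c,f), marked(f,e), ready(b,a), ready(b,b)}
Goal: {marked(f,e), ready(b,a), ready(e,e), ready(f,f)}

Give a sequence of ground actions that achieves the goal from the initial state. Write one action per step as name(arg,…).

1. push(f)  →  {holds(e), marked(a,a), marked(c,f), marked(f,e), marked(f,f), ready(b,a), ready(b,b), ready(f,f)}
2. push(e)  →  {marked(a,a), marked(c,f), marked(e,e), marked(f,e), marked(f,f), ready(b,a), ready(b,b), ready(e,e), ready(f,f)}

push(f); push(e)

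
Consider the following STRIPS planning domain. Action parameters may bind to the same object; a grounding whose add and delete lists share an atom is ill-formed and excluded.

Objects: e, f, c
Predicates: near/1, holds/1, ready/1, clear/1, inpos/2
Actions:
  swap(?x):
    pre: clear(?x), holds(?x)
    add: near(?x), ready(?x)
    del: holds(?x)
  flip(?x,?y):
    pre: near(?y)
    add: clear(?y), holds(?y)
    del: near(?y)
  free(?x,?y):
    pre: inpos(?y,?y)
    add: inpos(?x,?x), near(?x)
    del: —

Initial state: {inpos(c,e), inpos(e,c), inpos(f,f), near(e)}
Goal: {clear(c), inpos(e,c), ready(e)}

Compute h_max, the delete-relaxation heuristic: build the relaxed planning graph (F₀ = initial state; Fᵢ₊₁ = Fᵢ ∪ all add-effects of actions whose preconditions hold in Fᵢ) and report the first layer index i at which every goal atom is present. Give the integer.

F0 = init (4 atoms)
F1 = F0 ∪ {clear(e), holds(e), inpos(c,c), inpos(e,e), near(c), near(f)}  (10 atoms)
F2 = F1 ∪ {clear(c), clear(f), holds(c), holds(f), ready(e)}  (15 atoms)
goal ⊆ F2  ⇒  h_max = 2

2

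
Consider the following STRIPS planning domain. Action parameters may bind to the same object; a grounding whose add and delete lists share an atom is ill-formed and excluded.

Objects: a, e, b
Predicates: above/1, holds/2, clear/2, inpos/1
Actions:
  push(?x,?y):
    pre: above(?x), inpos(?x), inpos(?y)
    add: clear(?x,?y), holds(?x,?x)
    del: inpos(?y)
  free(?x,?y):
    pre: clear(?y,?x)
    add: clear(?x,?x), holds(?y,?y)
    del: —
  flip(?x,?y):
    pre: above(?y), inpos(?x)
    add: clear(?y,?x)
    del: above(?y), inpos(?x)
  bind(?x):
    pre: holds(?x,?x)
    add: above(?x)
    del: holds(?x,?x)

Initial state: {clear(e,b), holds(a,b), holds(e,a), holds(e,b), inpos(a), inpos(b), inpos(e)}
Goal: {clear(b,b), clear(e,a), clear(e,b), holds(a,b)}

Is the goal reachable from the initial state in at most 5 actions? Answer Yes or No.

1. free(b,e)  →  {clear(b,b), clear(e,b), holds(a,b), holds(e,a), holds(e,b), holds(e,e), inpos(a), inpos(b), inpos(e)}
2. bind(e)  →  {above(e), clear(b,b), clear(e,b), holds(a,b), holds(e,a), holds(e,b), inpos(a), inpos(b), inpos(e)}
3. push(e,a)  →  {above(e), clear(b,b), clear(e,a), clear(e,b), holds(a,b), holds(e,a), holds(e,b), holds(e,e), inpos(b), inpos(e)}
optimal plan length = 3; 3 ≤ 5

Yes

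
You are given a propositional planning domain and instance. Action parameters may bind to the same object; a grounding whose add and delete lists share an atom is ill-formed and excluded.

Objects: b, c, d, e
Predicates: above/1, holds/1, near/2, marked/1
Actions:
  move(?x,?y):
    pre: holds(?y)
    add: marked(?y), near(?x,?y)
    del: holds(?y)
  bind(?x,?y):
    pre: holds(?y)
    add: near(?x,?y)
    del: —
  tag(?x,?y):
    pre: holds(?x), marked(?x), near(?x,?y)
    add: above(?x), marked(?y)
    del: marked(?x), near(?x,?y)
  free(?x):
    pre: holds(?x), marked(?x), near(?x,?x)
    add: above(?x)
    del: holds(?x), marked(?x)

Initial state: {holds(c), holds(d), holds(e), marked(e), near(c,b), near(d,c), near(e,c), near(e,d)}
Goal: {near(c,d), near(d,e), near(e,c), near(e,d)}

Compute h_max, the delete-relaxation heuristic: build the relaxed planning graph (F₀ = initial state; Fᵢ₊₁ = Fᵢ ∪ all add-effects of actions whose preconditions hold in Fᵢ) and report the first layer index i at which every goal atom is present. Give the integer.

F0 = init (8 atoms)
F1 = F0 ∪ {above(e), marked(c), marked(d), near(b,c), near(b,d), near(b,e), near(c,c), near(c,d), near(c,e), near(d,d), near(d,e), near(e,e)}  (20 atoms)
goal ⊆ F1  ⇒  h_max = 1

1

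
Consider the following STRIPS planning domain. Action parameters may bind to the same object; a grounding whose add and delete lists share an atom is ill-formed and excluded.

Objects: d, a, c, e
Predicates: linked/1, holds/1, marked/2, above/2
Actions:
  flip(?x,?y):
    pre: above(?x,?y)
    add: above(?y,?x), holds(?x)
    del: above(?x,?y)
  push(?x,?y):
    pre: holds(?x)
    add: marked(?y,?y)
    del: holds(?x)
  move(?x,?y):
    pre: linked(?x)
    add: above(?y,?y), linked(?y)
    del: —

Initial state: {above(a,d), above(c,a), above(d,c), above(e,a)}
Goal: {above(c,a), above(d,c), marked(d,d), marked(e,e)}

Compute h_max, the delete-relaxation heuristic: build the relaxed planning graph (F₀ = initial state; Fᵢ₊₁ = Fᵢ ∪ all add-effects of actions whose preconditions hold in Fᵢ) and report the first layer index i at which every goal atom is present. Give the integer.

F0 = init (4 atoms)
F1 = F0 ∪ {above(a,c), above(a,e), above(c,d), above(d,a), holds(a), holds(c), holds(d), holds(e)}  (12 atoms)
F2 = F1 ∪ {marked(a,a), marked(c,c), marked(d,d), marked(e,e)}  (16 atoms)
goal ⊆ F2  ⇒  h_max = 2

2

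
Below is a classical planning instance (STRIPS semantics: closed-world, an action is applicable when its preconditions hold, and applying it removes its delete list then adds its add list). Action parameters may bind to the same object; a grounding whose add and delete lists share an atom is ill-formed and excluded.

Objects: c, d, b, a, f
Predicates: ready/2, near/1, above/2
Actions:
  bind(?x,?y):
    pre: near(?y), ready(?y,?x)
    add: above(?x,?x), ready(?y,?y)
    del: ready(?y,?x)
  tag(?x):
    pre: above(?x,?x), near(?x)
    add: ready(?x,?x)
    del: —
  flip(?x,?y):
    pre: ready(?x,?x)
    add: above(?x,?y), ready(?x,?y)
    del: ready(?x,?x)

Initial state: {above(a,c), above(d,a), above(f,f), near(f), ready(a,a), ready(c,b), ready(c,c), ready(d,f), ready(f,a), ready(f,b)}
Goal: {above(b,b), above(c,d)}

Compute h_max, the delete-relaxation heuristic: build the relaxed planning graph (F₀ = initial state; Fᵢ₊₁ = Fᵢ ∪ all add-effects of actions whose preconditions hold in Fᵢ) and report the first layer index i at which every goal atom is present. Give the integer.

1

F0 = init (10 atoms)
F1 = F0 ∪ {above(a,a), above(a,b), above(a,d), above(a,f), above(b,b), above(c,a), above(c,b), above(c,d), above(c,f), ready(a,b), ready(a,c), ready(a,d), ready(a,f), ready(c,a), ready(c,d), ready(c,f), ready(f,f)}  (27 atoms)
goal ⊆ F1  ⇒  h_max = 1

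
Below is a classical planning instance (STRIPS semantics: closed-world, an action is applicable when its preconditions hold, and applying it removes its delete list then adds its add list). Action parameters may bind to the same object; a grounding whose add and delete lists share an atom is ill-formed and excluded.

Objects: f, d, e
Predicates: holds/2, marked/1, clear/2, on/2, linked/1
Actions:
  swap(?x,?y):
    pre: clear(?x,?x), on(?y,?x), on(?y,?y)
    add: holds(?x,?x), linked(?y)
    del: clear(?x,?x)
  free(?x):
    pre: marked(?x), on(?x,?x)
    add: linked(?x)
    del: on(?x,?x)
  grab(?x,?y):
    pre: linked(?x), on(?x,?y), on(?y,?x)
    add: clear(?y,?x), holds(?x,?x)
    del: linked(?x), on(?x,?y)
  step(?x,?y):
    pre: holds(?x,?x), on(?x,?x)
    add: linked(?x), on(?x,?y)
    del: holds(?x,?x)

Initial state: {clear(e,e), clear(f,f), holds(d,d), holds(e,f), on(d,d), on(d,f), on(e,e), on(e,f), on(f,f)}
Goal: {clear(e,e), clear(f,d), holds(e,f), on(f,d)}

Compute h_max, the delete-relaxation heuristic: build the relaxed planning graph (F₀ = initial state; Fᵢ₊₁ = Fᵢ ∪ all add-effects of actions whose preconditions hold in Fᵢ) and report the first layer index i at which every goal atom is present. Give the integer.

3

F0 = init (9 atoms)
F1 = F0 ∪ {holds(e,e), holds(f,f), linked(d), linked(e), linked(f), on(d,e)}  (15 atoms)
F2 = F1 ∪ {clear(d,d), on(e,d), on(f,d), on(f,e)}  (19 atoms)
F3 = F2 ∪ {clear(d,e), clear(d,f), clear(e,d), clear(e,f), clear(f,d), clear(f,e)}  (25 atoms)
goal ⊆ F3  ⇒  h_max = 3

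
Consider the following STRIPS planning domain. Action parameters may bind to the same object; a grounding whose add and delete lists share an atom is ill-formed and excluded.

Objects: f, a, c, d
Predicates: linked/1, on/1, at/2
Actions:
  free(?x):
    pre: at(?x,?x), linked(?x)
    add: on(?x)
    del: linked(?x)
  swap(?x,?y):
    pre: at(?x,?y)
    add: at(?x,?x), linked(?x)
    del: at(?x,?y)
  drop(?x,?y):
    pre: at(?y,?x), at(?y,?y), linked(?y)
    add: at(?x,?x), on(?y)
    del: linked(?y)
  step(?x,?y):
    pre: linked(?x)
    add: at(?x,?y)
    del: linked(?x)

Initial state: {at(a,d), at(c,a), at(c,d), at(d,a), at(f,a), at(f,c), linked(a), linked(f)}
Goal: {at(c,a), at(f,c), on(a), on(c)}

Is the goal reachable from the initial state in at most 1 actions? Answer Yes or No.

No

1. swap(c,d)  →  {at(a,d), at(c,a), at(c,c), at(d,a), at(f,a), at(f,c), linked(a), linked(c), linked(f)}
2. drop(a,c)  →  {at(a,a), at(a,d), at(c,a), at(c,c), at(d,a), at(f,a), at(f,c), linked(a), linked(f), on(c)}
3. free(a)  →  {at(a,a), at(a,d), at(c,a), at(c,c), at(d,a), at(f,a), at(f,c), linked(f), on(a), on(c)}
optimal plan length = 3; 3 > 1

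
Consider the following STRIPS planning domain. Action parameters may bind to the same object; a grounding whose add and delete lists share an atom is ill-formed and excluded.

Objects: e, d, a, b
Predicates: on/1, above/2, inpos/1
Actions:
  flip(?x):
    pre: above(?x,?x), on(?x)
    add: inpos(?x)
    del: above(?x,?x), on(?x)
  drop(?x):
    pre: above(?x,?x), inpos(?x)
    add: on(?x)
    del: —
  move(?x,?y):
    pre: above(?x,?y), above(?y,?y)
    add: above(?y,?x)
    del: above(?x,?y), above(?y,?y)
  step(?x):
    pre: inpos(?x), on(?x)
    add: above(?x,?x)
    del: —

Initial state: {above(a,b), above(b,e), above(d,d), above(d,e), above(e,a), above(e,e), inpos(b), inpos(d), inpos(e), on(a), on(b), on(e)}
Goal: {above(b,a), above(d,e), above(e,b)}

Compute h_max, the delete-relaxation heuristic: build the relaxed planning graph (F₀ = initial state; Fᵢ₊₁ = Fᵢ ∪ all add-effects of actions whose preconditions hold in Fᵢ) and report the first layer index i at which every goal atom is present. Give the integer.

2

F0 = init (12 atoms)
F1 = F0 ∪ {above(b,b), above(e,b), above(e,d), on(d)}  (16 atoms)
F2 = F1 ∪ {above(b,a)}  (17 atoms)
goal ⊆ F2  ⇒  h_max = 2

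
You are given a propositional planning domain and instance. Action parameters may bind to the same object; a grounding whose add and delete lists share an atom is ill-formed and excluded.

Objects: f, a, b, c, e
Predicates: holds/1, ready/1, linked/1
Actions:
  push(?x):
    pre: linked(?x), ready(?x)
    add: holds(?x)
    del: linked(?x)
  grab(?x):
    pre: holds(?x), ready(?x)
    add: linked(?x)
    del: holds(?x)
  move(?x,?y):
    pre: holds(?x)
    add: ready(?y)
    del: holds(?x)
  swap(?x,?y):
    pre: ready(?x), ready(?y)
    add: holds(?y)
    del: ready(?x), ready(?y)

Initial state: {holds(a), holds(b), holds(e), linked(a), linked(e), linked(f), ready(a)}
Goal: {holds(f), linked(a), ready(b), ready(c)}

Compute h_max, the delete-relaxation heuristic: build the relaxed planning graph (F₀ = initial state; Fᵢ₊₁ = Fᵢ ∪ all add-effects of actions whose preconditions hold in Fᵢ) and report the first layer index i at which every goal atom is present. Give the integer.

2

F0 = init (7 atoms)
F1 = F0 ∪ {ready(b), ready(c), ready(e), ready(f)}  (11 atoms)
F2 = F1 ∪ {holds(c), holds(f), linked(b)}  (14 atoms)
goal ⊆ F2  ⇒  h_max = 2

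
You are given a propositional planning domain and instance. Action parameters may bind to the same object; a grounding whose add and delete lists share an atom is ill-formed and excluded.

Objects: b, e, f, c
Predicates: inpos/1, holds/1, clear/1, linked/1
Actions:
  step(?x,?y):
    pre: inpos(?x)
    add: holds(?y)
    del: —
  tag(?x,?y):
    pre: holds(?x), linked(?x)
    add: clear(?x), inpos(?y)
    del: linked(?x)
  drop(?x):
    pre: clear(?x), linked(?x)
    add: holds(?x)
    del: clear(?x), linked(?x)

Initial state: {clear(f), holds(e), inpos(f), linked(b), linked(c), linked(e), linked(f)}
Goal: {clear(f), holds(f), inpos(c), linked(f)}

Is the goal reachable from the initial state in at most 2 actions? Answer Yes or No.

Yes

1. step(f,f)  →  {clear(f), holds(e), holds(f), inpos(f), linked(b), linked(c), linked(e), linked(f)}
2. tag(e,c)  →  {clear(e), clear(f), holds(e), holds(f), inpos(c), inpos(f), linked(b), linked(c), linked(f)}
optimal plan length = 2; 2 ≤ 2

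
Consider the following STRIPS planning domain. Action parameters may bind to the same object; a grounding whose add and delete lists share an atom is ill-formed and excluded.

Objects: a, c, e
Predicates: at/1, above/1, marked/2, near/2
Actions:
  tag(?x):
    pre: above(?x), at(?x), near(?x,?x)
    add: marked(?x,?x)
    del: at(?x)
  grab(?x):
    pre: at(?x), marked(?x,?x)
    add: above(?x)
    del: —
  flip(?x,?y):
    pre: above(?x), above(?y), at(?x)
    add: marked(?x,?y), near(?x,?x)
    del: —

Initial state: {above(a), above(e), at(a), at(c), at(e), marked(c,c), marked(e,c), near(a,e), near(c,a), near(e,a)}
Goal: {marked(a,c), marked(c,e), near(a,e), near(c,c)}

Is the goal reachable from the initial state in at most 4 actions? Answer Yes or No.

1. grab(c)  →  {above(a), above(c), above(e), at(a), at(c), at(e), marked(c,c), marked(e,c), near(a,e), near(c,a), near(e,a)}
2. flip(a,c)  →  {above(a), above(c), above(e), at(a), at(c), at(e), marked(a,c), marked(c,c), marked(e,c), near(a,a), near(a,e), near(c,a), near(e,a)}
3. flip(c,e)  →  {above(a), above(c), above(e), at(a), at(c), at(e), marked(a,c), marked(c,c), marked(c,e), marked(e,c), near(a,a), near(a,e), near(c,a), near(c,c), near(e,a)}
optimal plan length = 3; 3 ≤ 4

Yes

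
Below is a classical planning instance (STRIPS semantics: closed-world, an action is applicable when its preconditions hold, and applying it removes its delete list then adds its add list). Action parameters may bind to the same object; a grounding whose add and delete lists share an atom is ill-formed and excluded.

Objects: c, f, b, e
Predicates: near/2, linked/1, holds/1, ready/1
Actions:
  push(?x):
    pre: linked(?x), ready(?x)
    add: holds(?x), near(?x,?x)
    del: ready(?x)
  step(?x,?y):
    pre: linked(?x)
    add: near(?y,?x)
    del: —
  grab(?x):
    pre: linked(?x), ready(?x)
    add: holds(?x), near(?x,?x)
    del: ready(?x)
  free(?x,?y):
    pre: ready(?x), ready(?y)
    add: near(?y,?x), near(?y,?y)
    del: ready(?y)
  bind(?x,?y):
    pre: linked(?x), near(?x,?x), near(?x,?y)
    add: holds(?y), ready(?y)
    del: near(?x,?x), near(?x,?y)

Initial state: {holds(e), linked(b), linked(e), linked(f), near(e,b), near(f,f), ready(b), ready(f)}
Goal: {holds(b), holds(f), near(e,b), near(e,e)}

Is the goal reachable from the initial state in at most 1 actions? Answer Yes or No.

1. push(f)  →  {holds(e), holds(f), linked(b), linked(e), linked(f), near(e,b), near(f,f), ready(b)}
2. push(b)  →  {holds(b), holds(e), holds(f), linked(b), linked(e), linked(f), near(b,b), near(e,b), near(f,f)}
3. step(e,e)  →  {holds(b), holds(e), holds(f), linked(b), linked(e), linked(f), near(b,b), near(e,b), near(e,e), near(f,f)}
optimal plan length = 3; 3 > 1

No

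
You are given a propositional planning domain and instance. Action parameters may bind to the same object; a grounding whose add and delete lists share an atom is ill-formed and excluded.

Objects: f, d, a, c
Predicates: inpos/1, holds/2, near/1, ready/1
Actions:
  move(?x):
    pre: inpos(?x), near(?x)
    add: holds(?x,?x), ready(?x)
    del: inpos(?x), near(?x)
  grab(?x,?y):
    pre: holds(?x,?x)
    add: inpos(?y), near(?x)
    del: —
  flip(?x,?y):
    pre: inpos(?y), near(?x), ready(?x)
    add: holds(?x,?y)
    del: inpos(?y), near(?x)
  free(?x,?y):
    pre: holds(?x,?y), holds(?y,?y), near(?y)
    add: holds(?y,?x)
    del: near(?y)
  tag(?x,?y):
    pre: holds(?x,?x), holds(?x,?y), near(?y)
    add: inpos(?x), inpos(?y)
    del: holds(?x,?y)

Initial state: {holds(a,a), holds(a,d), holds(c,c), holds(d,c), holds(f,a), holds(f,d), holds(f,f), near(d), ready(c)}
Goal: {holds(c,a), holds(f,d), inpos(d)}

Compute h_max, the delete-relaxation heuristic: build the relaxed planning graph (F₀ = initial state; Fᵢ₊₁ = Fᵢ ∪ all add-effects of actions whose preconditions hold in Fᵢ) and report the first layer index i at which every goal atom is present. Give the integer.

F0 = init (9 atoms)
F1 = F0 ∪ {inpos(a), inpos(c), inpos(d), inpos(f), near(a), near(c), near(f)}  (16 atoms)
F2 = F1 ∪ {holds(a,f), holds(c,a), holds(c,d), holds(c,f), holds(d,d), ready(a), ready(d), ready(f)}  (24 atoms)
goal ⊆ F2  ⇒  h_max = 2

2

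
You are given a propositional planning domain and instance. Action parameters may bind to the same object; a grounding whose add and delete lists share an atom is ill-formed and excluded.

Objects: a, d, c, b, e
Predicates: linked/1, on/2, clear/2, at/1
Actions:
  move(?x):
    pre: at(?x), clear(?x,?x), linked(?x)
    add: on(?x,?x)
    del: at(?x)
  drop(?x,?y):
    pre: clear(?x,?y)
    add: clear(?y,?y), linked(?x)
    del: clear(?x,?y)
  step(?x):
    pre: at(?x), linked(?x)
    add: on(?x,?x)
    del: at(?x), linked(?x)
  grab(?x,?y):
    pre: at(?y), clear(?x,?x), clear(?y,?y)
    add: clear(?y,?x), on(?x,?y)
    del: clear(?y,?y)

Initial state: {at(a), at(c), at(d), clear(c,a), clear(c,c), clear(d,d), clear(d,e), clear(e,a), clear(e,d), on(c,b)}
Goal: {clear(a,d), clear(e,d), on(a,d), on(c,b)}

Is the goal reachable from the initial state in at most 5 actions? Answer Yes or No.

1. drop(c,a)  →  {at(a), at(c), at(d), clear(a,a), clear(c,c), clear(d,d), clear(d,e), clear(e,a), clear(e,d), linked(c), on(c,b)}
2. grab(d,a)  →  {at(a), at(c), at(d), clear(a,d), clear(c,c), clear(d,d), clear(d,e), clear(e,a), clear(e,d), linked(c), on(c,b), on(d,a)}
3. drop(e,a)  →  {at(a), at(c), at(d), clear(a,a), clear(a,d), clear(c,c), clear(d,d), clear(d,e), clear(e,d), linked(c), linked(e), on(c,b), on(d,a)}
4. grab(a,d)  →  {at(a), at(c), at(d), clear(a,a), clear(a,d), clear(c,c), clear(d,a), clear(d,e), clear(e,d), linked(c), linked(e), on(a,d), on(c,b), on(d,a)}
optimal plan length = 4; 4 ≤ 5

Yes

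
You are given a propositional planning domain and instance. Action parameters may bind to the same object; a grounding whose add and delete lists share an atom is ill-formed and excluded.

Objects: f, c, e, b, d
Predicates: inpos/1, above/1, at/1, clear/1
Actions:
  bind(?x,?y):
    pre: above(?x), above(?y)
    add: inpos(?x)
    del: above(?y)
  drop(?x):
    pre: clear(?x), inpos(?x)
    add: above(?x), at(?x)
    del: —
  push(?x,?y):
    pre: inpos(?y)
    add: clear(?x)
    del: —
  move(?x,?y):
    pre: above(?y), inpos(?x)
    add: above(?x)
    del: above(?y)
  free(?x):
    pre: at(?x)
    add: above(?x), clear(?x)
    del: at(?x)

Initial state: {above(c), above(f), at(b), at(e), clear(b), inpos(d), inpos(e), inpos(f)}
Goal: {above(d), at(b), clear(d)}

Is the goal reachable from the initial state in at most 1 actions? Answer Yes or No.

1. push(d,f)  →  {above(c), above(f), at(b), at(e), clear(b), clear(d), inpos(d), inpos(e), inpos(f)}
2. drop(d)  →  {above(c), above(d), above(f), at(b), at(d), at(e), clear(b), clear(d), inpos(d), inpos(e), inpos(f)}
optimal plan length = 2; 2 > 1

No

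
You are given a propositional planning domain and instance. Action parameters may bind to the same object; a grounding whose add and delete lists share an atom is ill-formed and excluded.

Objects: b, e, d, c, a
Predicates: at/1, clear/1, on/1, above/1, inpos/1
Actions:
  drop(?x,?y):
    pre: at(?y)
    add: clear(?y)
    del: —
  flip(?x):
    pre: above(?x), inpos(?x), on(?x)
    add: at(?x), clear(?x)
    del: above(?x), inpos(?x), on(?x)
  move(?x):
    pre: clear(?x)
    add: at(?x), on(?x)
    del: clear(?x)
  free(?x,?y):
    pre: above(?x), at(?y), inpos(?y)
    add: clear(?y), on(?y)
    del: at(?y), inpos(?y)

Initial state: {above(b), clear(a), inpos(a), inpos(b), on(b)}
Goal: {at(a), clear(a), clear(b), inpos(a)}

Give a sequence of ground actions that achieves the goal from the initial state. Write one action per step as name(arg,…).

flip(b); move(a); drop(b,a)

1. flip(b)  →  {at(b), clear(a), clear(b), inpos(a)}
2. move(a)  →  {at(a), at(b), clear(b), inpos(a), on(a)}
3. drop(b,a)  →  {at(a), at(b), clear(a), clear(b), inpos(a), on(a)}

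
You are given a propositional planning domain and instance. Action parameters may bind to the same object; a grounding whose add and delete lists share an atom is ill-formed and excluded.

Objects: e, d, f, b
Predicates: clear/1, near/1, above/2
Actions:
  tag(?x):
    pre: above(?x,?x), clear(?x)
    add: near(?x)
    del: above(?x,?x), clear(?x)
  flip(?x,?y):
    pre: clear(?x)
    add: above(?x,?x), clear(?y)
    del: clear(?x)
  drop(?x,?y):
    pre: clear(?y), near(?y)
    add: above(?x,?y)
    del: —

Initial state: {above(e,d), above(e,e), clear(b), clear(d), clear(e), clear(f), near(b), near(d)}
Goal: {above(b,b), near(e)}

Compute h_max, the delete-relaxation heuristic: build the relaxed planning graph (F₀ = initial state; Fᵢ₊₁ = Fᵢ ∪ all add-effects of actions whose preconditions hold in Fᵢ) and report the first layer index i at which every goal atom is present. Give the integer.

1

F0 = init (8 atoms)
F1 = F0 ∪ {above(b,b), above(b,d), above(d,b), above(d,d), above(e,b), above(f,b), above(f,d), above(f,f), near(e)}  (17 atoms)
goal ⊆ F1  ⇒  h_max = 1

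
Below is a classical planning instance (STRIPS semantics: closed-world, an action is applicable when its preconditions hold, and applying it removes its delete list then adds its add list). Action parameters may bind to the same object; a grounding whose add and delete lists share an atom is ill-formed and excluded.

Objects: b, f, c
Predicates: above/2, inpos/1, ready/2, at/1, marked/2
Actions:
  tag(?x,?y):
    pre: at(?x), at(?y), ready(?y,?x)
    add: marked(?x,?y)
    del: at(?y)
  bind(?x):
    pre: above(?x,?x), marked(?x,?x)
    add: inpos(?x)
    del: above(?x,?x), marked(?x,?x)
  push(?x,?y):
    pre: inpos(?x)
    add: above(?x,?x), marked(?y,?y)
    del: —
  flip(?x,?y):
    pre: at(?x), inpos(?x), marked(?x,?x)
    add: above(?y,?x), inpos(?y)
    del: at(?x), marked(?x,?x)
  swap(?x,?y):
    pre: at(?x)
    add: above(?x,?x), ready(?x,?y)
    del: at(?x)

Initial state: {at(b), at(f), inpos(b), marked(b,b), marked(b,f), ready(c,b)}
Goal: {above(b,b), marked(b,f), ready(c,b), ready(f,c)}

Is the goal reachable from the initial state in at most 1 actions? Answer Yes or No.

No

1. push(b,b)  →  {above(b,b), at(b), at(f), inpos(b), marked(b,b), marked(b,f), ready(c,b)}
2. swap(f,c)  →  {above(b,b), above(f,f), at(b), inpos(b), marked(b,b), marked(b,f), ready(c,b), ready(f,c)}
optimal plan length = 2; 2 > 1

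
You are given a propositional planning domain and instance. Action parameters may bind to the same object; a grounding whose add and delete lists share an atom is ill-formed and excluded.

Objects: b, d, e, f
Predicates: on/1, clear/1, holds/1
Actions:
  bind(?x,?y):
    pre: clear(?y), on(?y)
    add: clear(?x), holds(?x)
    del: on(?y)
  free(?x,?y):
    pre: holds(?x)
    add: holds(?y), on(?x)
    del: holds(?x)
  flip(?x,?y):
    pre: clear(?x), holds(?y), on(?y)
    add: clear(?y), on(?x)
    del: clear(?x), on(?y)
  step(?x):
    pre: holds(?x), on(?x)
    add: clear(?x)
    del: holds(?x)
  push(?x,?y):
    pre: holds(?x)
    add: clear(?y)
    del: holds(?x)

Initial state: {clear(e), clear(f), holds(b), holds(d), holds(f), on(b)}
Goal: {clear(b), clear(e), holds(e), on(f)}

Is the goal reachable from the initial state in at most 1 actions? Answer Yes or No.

1. free(d,e)  →  {clear(e), clear(f), holds(b), holds(e), holds(f), on(b), on(d)}
2. flip(f,b)  →  {clear(b), clear(e), holds(b), holds(e), holds(f), on(d), on(f)}
optimal plan length = 2; 2 > 1

No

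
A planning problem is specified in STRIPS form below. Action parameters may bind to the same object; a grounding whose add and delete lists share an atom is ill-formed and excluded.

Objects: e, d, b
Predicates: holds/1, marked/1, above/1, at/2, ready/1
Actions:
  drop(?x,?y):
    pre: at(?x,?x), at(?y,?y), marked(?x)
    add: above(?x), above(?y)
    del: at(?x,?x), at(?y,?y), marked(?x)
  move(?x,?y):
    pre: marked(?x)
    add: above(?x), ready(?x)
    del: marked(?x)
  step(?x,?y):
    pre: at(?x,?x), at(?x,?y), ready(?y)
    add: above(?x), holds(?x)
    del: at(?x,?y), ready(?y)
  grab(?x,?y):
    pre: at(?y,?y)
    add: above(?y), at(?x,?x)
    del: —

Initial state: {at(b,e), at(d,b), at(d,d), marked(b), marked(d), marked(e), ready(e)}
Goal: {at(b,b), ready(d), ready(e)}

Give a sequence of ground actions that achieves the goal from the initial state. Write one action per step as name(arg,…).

move(d,e); grab(b,d)

1. move(d,e)  →  {above(d), at(b,e), at(d,b), at(d,d), marked(b), marked(e), ready(d), ready(e)}
2. grab(b,d)  →  {above(d), at(b,b), at(b,e), at(d,b), at(d,d), marked(b), marked(e), ready(d), ready(e)}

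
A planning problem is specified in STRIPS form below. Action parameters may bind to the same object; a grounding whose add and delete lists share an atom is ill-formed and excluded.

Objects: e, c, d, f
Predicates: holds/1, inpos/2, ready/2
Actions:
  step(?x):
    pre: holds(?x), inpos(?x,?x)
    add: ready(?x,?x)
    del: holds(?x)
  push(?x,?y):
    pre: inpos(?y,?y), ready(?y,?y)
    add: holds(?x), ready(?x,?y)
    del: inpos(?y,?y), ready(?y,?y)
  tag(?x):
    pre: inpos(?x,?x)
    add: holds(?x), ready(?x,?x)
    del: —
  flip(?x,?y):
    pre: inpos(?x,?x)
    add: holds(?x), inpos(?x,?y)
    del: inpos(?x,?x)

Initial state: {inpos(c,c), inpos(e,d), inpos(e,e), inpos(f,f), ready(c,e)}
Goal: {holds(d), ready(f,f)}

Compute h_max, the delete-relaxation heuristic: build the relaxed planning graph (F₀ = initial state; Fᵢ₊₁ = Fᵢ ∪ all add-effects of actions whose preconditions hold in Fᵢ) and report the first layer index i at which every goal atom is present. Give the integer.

F0 = init (5 atoms)
F1 = F0 ∪ {holds(c), holds(e), holds(f), inpos(c,d), inpos(c,e), inpos(c,f), inpos(e,c), inpos(e,f), inpos(f,c), inpos(f,d), inpos(f,e), ready(c,c), ready(e,e), ready(f,f)}  (19 atoms)
F2 = F1 ∪ {holds(d), ready(c,f), ready(d,c), ready(d,e), ready(d,f), ready(e,c), ready(e,f), ready(f,c), ready(f,e)}  (28 atoms)
goal ⊆ F2  ⇒  h_max = 2

2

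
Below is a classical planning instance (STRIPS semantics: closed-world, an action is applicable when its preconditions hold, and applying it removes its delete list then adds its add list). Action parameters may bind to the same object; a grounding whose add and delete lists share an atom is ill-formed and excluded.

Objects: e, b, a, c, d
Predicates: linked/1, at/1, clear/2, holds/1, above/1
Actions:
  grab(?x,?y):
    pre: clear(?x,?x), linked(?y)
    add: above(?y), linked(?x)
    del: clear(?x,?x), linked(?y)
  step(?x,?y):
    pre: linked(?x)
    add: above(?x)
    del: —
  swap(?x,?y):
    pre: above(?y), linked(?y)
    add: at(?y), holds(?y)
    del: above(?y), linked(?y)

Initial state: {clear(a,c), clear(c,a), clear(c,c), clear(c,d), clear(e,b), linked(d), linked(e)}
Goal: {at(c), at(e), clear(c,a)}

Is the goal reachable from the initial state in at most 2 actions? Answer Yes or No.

1. grab(c,d)  →  {above(d), clear(a,c), clear(c,a), clear(c,d), clear(e,b), linked(c), linked(e)}
2. step(e,e)  →  {above(d), above(e), clear(a,c), clear(c,a), clear(c,d), clear(e,b), linked(c), linked(e)}
3. step(c,e)  →  {above(c), above(d), above(e), clear(a,c), clear(c,a), clear(c,d), clear(e,b), linked(c), linked(e)}
4. swap(e,e)  →  {above(c), above(d), at(e), clear(a,c), clear(c,a), clear(c,d), clear(e,b), holds(e), linked(c)}
5. swap(e,c)  →  {above(d), at(c), at(e), clear(a,c), clear(c,a), clear(c,d), clear(e,b), holds(c), holds(e)}
optimal plan length = 5; 5 > 2

No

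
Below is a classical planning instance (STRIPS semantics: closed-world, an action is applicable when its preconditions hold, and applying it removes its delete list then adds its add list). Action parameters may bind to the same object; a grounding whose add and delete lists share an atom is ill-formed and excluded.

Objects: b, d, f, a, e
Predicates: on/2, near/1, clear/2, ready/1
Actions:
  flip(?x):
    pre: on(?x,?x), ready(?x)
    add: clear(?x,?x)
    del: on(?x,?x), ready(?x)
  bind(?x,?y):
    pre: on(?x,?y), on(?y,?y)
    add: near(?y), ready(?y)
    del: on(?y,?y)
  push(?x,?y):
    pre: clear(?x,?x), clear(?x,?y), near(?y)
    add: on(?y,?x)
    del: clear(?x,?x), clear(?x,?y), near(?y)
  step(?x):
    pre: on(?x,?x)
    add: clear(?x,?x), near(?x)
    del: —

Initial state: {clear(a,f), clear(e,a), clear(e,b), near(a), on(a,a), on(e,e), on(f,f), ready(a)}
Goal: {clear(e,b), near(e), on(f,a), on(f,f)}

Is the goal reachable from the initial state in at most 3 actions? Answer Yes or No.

1. flip(a)  →  {clear(a,a), clear(a,f), clear(e,a), clear(e,b), near(a), on(e,e), on(f,f)}
2. bind(e,e)  →  {clear(a,a), clear(a,f), clear(e,a), clear(e,b), near(a), near(e), on(f,f), ready(e)}
3. step(f)  →  {clear(a,a), clear(a,f), clear(e,a), clear(e,b), clear(f,f), near(a), near(e), near(f), on(f,f), ready(e)}
4. push(a,f)  →  {clear(e,a), clear(e,b), clear(f,f), near(a), near(e), on(f,a), on(f,f), ready(e)}
optimal plan length = 4; 4 > 3

No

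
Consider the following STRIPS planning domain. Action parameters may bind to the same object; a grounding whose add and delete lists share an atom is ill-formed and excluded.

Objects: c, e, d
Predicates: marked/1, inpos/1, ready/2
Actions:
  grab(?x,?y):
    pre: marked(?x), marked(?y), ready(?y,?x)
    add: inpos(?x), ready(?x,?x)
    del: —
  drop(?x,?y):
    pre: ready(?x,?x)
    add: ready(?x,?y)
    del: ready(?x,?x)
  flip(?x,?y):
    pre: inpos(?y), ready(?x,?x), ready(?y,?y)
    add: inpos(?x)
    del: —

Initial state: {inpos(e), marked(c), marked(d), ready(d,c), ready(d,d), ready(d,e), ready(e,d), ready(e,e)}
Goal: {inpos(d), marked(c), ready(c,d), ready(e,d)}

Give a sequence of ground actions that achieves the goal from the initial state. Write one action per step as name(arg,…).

1. grab(c,d)  →  {inpos(c), inpos(e), marked(c), marked(d), ready(c,c), ready(d,c), ready(d,d), ready(d,e), ready(e,d), ready(e,e)}
2. grab(d,d)  →  {inpos(c), inpos(d), inpos(e), marked(c), marked(d), ready(c,c), ready(d,c), ready(d,d), ready(d,e), ready(e,d), ready(e,e)}
3. drop(c,d)  →  {inpos(c), inpos(d), inpos(e), marked(c), marked(d), ready(c,d), ready(d,c), ready(d,d), ready(d,e), ready(e,d), ready(e,e)}

grab(c,d); grab(d,d); drop(c,d)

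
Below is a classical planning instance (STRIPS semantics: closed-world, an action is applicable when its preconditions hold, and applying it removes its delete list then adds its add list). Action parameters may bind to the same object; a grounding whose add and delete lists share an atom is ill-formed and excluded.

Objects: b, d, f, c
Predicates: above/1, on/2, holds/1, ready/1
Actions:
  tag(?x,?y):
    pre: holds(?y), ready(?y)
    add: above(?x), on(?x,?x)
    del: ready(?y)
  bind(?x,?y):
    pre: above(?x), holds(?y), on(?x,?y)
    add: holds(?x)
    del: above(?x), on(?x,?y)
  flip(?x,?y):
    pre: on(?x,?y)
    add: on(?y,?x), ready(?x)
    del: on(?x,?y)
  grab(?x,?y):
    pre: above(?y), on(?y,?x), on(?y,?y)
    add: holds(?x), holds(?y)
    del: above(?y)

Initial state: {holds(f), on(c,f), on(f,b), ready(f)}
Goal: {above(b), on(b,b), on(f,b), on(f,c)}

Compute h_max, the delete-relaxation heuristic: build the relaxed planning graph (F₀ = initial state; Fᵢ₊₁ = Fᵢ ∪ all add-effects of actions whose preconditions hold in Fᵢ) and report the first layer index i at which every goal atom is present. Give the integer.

1

F0 = init (4 atoms)
F1 = F0 ∪ {above(b), above(c), above(d), above(f), on(b,b), on(b,f), on(c,c), on(d,d), on(f,c), on(f,f), ready(c)}  (15 atoms)
goal ⊆ F1  ⇒  h_max = 1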